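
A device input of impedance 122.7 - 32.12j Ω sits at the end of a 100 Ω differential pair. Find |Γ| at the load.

|Γ| ≈ 0.175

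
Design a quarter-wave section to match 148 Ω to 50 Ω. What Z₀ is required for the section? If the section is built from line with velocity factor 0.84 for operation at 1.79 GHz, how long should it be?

Z_qwt ≈ 86 Ω; length ≈ 3.52 cm

Z_qwt = √(Z_0·R_L) = √(50 × 148) = √7400
λ = 0.84·c/f = 0.141 m, so l = λ/4 = 0.0352 m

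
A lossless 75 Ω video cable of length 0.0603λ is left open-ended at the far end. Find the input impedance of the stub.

Z_in ≈ −j188 Ω

βl = 2π × 0.0603 = 21.7°
tan(βl) = 0.398
For an open-ended stub, Z_in = −jZ_0·cot(βl) = −jZ_0/tan(βl)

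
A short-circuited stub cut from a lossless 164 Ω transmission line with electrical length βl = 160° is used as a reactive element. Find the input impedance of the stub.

Z_in ≈ −j59.7 Ω

tan(βl) = -0.364
For a short-circuited stub, Z_in = jZ_0·tan(βl)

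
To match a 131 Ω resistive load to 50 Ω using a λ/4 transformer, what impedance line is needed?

Z_qwt = √(Z_0·R_L) = √(50 × 131) = √6550

Z_qwt ≈ 80.9 Ω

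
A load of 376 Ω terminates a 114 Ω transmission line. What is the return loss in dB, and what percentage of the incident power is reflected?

Γ = (376 − 114)/(376 + 114) = 0.535
RL = −20·log₁₀(0.535) = 5.44 dB
P_refl/P_inc = |Γ|² = 0.286

RL ≈ 5.44 dB; 28.6% of incident power reflected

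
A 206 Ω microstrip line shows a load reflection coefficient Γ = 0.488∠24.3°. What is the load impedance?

Z_L = Z_0·(1 + Γ)/(1 − Γ) = 206·(1.44 + j0.201)/(0.555 − j0.201)

Z_L ≈ 450 + j237 Ω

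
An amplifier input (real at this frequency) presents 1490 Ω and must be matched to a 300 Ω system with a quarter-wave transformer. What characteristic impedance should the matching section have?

Z_qwt ≈ 669 Ω

Z_qwt = √(Z_0·R_L) = √(300 × 1490) = √447000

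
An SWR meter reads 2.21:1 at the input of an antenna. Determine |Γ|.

|Γ| ≈ 0.377

|Γ| = (S − 1)/(S + 1) = (2.21 − 1)/(2.21 + 1) = 1.21/3.21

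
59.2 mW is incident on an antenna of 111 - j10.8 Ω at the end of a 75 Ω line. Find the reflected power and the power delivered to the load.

P_reflected ≈ 2.41 mW; P_delivered ≈ 56.8 mW

|Γ| = |(36 − j10.8)/(186 − j10.8)| = 0.202
|Γ|² = 0.0407
P_refl = |Γ|²·P_inc = 2.41 mW, P_del = (1 − |Γ|²)·P_inc = 56.8 mW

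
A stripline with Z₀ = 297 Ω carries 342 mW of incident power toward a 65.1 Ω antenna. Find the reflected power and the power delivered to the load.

P_reflected ≈ 140 mW; P_delivered ≈ 202 mW

Γ = (65.1 − 297)/(65.1 + 297) = -0.64
|Γ|² = 0.41
P_refl = |Γ|²·P_inc = 140 mW, P_del = (1 − |Γ|²)·P_inc = 202 mW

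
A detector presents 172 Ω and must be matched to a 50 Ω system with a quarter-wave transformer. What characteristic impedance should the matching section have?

Z_qwt = √(Z_0·R_L) = √(50 × 172) = √8600

Z_qwt ≈ 92.7 Ω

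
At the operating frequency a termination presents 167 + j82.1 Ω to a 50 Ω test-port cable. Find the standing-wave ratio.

VSWR ≈ 4.21

Γ = (Z_L − Z_0)/(Z_L + Z_0) = (117 + j82.1)/(217 + j82.1)
|Γ| = 143/232 = 0.616
VSWR = (1 + |Γ|)/(1 − |Γ|) = 1.62/0.384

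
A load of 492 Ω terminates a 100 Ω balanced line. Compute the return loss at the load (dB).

Γ = (492 − 100)/(492 + 100) = 0.662
RL = −20·log₁₀|Γ| = −20·log₁₀(0.662)

RL ≈ 3.58 dB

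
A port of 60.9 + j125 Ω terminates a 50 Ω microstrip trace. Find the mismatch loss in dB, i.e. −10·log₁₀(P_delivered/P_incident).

Γ = (10.9 + j125)/(110.9 + j125), |Γ| = 0.751
|Γ|² = 0.564, so P_del/P_inc = 1 − |Γ|² = 0.436
ML = −10·log₁₀(1 − |Γ|²)

mismatch loss ≈ 3.6 dB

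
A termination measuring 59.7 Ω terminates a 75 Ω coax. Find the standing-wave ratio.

For a purely resistive load, VSWR = R_L/Z_0 or Z_0/R_L (whichever > 1) = 75/59.7

VSWR ≈ 1.26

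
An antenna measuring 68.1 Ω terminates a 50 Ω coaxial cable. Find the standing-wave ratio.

VSWR ≈ 1.36

For a purely resistive load, VSWR = R_L/Z_0 or Z_0/R_L (whichever > 1) = 68.1/50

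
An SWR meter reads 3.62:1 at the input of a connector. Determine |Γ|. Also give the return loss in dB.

|Γ| ≈ 0.567; return loss ≈ 4.93 dB

|Γ| = (S − 1)/(S + 1) = (3.62 − 1)/(3.62 + 1) = 2.62/4.62
RL = −20·log₁₀|Γ| = −20·log₁₀(0.567)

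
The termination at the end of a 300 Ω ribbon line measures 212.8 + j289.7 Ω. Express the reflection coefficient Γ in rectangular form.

Γ ≈ 0.113 + j0.501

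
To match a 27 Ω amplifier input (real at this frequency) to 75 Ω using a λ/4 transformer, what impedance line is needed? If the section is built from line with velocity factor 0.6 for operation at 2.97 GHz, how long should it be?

Z_qwt = √(Z_0·R_L) = √(75 × 27) = √2025
λ = 0.6·c/f = 0.0606 m, so l = λ/4 = 0.0152 m

Z_qwt ≈ 45 Ω; length ≈ 1.52 cm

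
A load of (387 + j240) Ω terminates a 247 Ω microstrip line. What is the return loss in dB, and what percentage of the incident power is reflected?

RL ≈ 7.75 dB; 16.8% of incident power reflected

Γ = (140 + j240)/(634 + j240), |Γ| = 0.41
RL = −20·log₁₀(0.41) = 7.75 dB
P_refl/P_inc = |Γ|² = 0.168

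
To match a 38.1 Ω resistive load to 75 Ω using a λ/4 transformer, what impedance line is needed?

Z_qwt = √(Z_0·R_L) = √(75 × 38.1) = √2858

Z_qwt ≈ 53.5 Ω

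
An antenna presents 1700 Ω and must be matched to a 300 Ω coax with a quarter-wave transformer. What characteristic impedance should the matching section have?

Z_qwt ≈ 714 Ω

Z_qwt = √(Z_0·R_L) = √(300 × 1700) = √510000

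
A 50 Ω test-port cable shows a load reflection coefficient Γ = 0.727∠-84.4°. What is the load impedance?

Z_L ≈ 17 − j52.2 Ω

Z_L = Z_0·(1 + Γ)/(1 − Γ) = 50·(1.07 − j0.724)/(0.929 + j0.724)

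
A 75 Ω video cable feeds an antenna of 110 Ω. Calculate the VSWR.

VSWR ≈ 1.47

For a purely resistive load, VSWR = R_L/Z_0 or Z_0/R_L (whichever > 1) = 110/75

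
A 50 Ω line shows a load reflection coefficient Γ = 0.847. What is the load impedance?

Z_L = Z_0·(1 + Γ)/(1 − Γ) = 50·(1.85)/(0.153)

Z_L ≈ 604 Ω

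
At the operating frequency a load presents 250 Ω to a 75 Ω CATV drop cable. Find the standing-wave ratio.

For a purely resistive load, VSWR = R_L/Z_0 or Z_0/R_L (whichever > 1) = 250/75

VSWR ≈ 3.33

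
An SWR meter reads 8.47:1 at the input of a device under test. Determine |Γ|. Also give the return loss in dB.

|Γ| ≈ 0.789; return loss ≈ 2.06 dB

|Γ| = (S − 1)/(S + 1) = (8.47 − 1)/(8.47 + 1) = 7.47/9.47
RL = −20·log₁₀|Γ| = −20·log₁₀(0.789)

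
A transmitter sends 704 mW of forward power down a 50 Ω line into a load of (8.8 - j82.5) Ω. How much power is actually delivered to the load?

|Γ| = |(-41.2 − j82.5)/(58.8 − j82.5)| = 0.91
|Γ|² = 0.829
P_refl = |Γ|²·P_inc = 583 mW, P_del = (1 − |Γ|²)·P_inc = 121 mW

P_delivered ≈ 121 mW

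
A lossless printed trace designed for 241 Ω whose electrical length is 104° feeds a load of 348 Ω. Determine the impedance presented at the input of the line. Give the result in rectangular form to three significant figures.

tan(βl) = tan(104°) = -4.01
Z_in = Z_0·(Z_L + jZ_0·tanβl)/(Z_0 + jZ_L·tanβl)
     = 241·(348 − j967)/(241 − j1400)

Z_in ≈ 172 + j30.4 Ω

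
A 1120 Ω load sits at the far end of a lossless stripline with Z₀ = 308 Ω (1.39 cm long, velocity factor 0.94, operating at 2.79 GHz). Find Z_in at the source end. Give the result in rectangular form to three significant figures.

λ = v/f = 0.94·c / 2.79 GHz = 0.101 m
βl = 2π·l/λ = 2π × 0.138 = 49.5°
tan(βl) = tan(49.5°) = 1.17
Z_in = Z_0·(Z_L + jZ_0·tanβl)/(Z_0 + jZ_L·tanβl)
     = 308·(1120 + j361)/(308 + j1310)

Z_in ≈ 139 − j230 Ω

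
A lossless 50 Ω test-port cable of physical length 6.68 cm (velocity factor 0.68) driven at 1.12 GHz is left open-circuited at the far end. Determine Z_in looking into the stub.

Z_in ≈ +j45.1 Ω

λ = v/f = 0.68·c / 1.12 GHz = 0.182 m
βl = 2π·l/λ = 2π × 0.367 = 132°
tan(βl) = -1.11
For an open-circuited stub, Z_in = −jZ_0·cot(βl) = −jZ_0/tan(βl)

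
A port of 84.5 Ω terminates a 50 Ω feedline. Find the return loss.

RL ≈ 11.8 dB

Γ = (84.5 − 50)/(84.5 + 50) = 0.257
RL = −20·log₁₀|Γ| = −20·log₁₀(0.257)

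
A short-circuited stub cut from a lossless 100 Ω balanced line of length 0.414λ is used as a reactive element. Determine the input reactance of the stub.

X_in ≈ -60 Ω (capacitive)

βl = 2π × 0.414 = 149°
tan(βl) = -0.6
For a short-circuited stub, Z_in = jZ_0·tan(βl)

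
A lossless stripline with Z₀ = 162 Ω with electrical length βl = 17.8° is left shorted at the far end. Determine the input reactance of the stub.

tan(βl) = 0.321
For a shorted stub, Z_in = jZ_0·tan(βl)

X_in ≈ 52 Ω (inductive)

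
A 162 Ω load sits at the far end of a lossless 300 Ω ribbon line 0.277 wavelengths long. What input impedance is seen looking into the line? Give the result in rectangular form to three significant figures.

Z_in ≈ 520 − j113 Ω

βl = 2π × 0.277 = 99.7°
tan(βl) = tan(99.7°) = -5.84
Z_in = Z_0·(Z_L + jZ_0·tanβl)/(Z_0 + jZ_L·tanβl)
     = 300·(162 − j1750)/(300 − j946)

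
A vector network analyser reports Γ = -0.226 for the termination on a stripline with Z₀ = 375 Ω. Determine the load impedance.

Z_L = Z_0·(1 + Γ)/(1 − Γ) = 375·(0.774)/(1.23)

Z_L ≈ 237 Ω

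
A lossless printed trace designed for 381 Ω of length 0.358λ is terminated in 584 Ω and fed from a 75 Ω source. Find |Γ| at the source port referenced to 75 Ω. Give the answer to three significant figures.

βl = 2π × 0.358 = 129°
tan(βl) = -1.24
Z_in = Z_0·(Z_L + jZ_0·tanβl)/(Z_0 + jZ_L·tanβl) = 321 + j138 Ω
Γ_s = (Z_in − Z_s)/(Z_in + Z_s) = (246 + j138)/(396 + j138), |Γ_s| = 0.673

|Γ| ≈ 0.673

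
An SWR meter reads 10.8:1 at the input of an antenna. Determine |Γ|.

|Γ| ≈ 0.831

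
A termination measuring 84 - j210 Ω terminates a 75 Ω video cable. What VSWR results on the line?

VSWR ≈ 8.9

Γ = (Z_L − Z_0)/(Z_L + Z_0) = (9 − j210)/(159 − j210)
|Γ| = 210/263 = 0.798
VSWR = (1 + |Γ|)/(1 − |Γ|) = 1.8/0.202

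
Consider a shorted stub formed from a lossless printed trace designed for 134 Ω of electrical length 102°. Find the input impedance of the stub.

tan(βl) = -4.7
For a shorted stub, Z_in = jZ_0·tan(βl)

Z_in ≈ −j630 Ω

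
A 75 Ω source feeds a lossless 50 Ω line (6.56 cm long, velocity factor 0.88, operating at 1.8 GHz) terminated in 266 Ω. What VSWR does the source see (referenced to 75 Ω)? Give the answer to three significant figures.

VSWR ≈ 4.03

λ = v/f = 0.88·c / 1.8 GHz = 0.147 m
βl = 2π·l/λ = 2π × 0.447 = 161°
tan(βl) = -0.344
Z_in = Z_0·(Z_L + jZ_0·tanβl)/(Z_0 + jZ_L·tanβl) = 68.4 + j108 Ω
Γ_s = (Z_in − Z_s)/(Z_in + Z_s) = (-6.59 + j108)/(143 + j108), |Γ_s| = 0.603
VSWR = (1 + |Γ_s|)/(1 − |Γ_s|)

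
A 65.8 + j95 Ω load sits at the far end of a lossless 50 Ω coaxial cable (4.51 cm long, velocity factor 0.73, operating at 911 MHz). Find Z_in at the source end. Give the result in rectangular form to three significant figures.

λ = v/f = 0.73·c / 911 MHz = 0.24 m
βl = 2π·l/λ = 2π × 0.188 = 67.5°
tan(βl) = tan(67.5°) = 2.42
Z_in = Z_0·(Z_L + jZ_0·tanβl)/(Z_0 + jZ_L·tanβl)
     = 50·(65.8 + j216)/(-180 + j159)

Z_in ≈ 19.5 − j42.8 Ω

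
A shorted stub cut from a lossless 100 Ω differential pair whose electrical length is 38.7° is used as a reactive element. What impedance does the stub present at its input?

Z_in ≈ +j80.1 Ω

tan(βl) = 0.801
For a shorted stub, Z_in = jZ_0·tan(βl)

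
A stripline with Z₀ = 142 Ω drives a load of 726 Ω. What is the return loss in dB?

RL ≈ 3.44 dB

Γ = (726 − 142)/(726 + 142) = 0.673
RL = −20·log₁₀|Γ| = −20·log₁₀(0.673)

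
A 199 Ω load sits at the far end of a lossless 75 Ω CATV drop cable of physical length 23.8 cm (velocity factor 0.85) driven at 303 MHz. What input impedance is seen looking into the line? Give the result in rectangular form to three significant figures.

Z_in ≈ 29.3 + j13.4 Ω

λ = v/f = 0.85·c / 303 MHz = 0.842 m
βl = 2π·l/λ = 2π × 0.283 = 102°
tan(βl) = tan(102°) = -4.78
Z_in = Z_0·(Z_L + jZ_0·tanβl)/(Z_0 + jZ_L·tanβl)
     = 75·(199 − j359)/(75 − j952)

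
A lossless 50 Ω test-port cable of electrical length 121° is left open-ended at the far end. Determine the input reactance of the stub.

tan(βl) = -1.66
For an open-ended stub, Z_in = −jZ_0·cot(βl) = −jZ_0/tan(βl)

X_in ≈ 30 Ω (inductive)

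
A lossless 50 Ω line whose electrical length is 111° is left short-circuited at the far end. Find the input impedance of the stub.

Z_in ≈ −j130 Ω

tan(βl) = -2.61
For a short-circuited stub, Z_in = jZ_0·tan(βl)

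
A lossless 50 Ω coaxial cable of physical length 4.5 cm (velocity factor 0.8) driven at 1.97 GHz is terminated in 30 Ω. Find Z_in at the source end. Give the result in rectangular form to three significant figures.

Z_in ≈ 45.6 − j24.3 Ω

λ = v/f = 0.8·c / 1.97 GHz = 0.122 m
βl = 2π·l/λ = 2π × 0.369 = 133°
tan(βl) = tan(133°) = -1.07
Z_in = Z_0·(Z_L + jZ_0·tanβl)/(Z_0 + jZ_L·tanβl)
     = 50·(30 − j53.7)/(50 − j32.2)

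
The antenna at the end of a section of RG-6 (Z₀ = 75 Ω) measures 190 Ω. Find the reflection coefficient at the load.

Γ = 0.434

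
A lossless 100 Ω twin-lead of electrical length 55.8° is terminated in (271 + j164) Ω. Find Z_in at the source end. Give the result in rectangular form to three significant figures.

Z_in ≈ 47.9 − j84.9 Ω

tan(βl) = tan(55.8°) = 1.47
Z_in = Z_0·(Z_L + jZ_0·tanβl)/(Z_0 + jZ_L·tanβl)
     = 100·(271 + j311)/(-141 + j399)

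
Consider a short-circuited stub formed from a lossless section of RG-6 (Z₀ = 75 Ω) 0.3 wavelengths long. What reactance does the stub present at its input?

βl = 2π × 0.3 = 108°
tan(βl) = -3.08
For a short-circuited stub, Z_in = jZ_0·tan(βl)

X_in ≈ -231 Ω (capacitive)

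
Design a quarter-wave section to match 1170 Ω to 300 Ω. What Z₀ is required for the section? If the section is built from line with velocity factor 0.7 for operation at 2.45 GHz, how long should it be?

Z_qwt ≈ 592 Ω; length ≈ 2.14 cm

Z_qwt = √(Z_0·R_L) = √(300 × 1170) = √351000
λ = 0.7·c/f = 0.0857 m, so l = λ/4 = 0.0214 m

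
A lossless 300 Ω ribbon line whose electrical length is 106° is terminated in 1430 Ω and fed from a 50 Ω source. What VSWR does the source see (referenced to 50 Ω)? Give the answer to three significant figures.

tan(βl) = -3.49
Z_in = Z_0·(Z_L + jZ_0·tanβl)/(Z_0 + jZ_L·tanβl) = 67.9 + j81.9 Ω
Γ_s = (Z_in − Z_s)/(Z_in + Z_s) = (17.9 + j81.9)/(118 + j81.9), |Γ_s| = 0.584
VSWR = (1 + |Γ_s|)/(1 − |Γ_s|)

VSWR ≈ 3.81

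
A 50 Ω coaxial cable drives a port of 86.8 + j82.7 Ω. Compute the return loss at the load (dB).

Γ = (36.8 + j82.7)/(136.8 + j82.7), |Γ| = 0.566
RL = −20·log₁₀|Γ| = −20·log₁₀(0.566)

RL ≈ 4.94 dB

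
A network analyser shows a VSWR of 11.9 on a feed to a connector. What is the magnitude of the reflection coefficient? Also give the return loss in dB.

|Γ| ≈ 0.845; return loss ≈ 1.46 dB

|Γ| = (S − 1)/(S + 1) = (11.9 − 1)/(11.9 + 1) = 10.9/12.9
RL = −20·log₁₀|Γ| = −20·log₁₀(0.845)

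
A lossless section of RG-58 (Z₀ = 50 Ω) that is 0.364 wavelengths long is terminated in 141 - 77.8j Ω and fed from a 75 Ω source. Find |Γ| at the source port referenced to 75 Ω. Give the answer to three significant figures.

βl = 2π × 0.364 = 131°
tan(βl) = -1.15
Z_in = Z_0·(Z_L + jZ_0·tanβl)/(Z_0 + jZ_L·tanβl) = 29.4 + j50.7 Ω
Γ_s = (Z_in − Z_s)/(Z_in + Z_s) = (-45.6 + j50.7)/(104 + j50.7), |Γ_s| = 0.587

|Γ| ≈ 0.587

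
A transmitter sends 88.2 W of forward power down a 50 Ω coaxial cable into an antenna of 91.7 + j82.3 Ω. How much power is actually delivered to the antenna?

|Γ| = |(41.7 + j82.3)/(141.7 + j82.3)| = 0.563
|Γ|² = 0.317
P_refl = |Γ|²·P_inc = 28 W, P_del = (1 − |Γ|²)·P_inc = 60.2 W

P_delivered ≈ 60.2 W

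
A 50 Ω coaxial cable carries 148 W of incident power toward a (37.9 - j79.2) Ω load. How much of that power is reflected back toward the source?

|Γ| = |(-12.1 − j79.2)/(87.9 − j79.2)| = 0.677
|Γ|² = 0.459
P_refl = |Γ|²·P_inc = 67.9 W, P_del = (1 − |Γ|²)·P_inc = 80.1 W

P_reflected ≈ 67.9 W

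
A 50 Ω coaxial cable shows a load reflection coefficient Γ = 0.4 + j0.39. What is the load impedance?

Z_L = Z_0·(1 + Γ)/(1 − Γ) = 50·(1.4 + j0.39)/(0.6 − j0.39)

Z_L ≈ 67.2 + j76.2 Ω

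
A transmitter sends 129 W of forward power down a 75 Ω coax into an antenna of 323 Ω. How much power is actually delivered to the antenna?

Γ = (323 − 75)/(323 + 75) = 0.623
|Γ|² = 0.388
P_refl = |Γ|²·P_inc = 50.1 W, P_del = (1 − |Γ|²)·P_inc = 78.9 W

P_delivered ≈ 78.9 W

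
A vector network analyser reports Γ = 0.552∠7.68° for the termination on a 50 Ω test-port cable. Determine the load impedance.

Z_L ≈ 165 + j35 Ω

Z_L = Z_0·(1 + Γ)/(1 − Γ) = 50·(1.55 + j0.0738)/(0.453 − j0.0738)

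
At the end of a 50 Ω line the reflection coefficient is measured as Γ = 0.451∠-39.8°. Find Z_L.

Z_L = Z_0·(1 + Γ)/(1 − Γ) = 50·(1.35 − j0.289)/(0.654 + j0.289)

Z_L ≈ 78 − j56.6 Ω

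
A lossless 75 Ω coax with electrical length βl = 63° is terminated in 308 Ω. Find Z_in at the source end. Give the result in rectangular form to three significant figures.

tan(βl) = tan(63°) = 1.96
Z_in = Z_0·(Z_L + jZ_0·tanβl)/(Z_0 + jZ_L·tanβl)
     = 75·(308 + j147)/(75 + j604)

Z_in ≈ 22.7 − j35.4 Ω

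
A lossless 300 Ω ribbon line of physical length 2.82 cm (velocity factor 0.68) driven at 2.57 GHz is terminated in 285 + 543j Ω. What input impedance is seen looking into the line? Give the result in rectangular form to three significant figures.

Z_in ≈ 60.2 + j69.5 Ω

λ = v/f = 0.68·c / 2.57 GHz = 0.0794 m
βl = 2π·l/λ = 2π × 0.355 = 128°
tan(βl) = tan(128°) = -1.28
Z_in = Z_0·(Z_L + jZ_0·tanβl)/(Z_0 + jZ_L·tanβl)
     = 300·(285 + j158)/(998 − j366)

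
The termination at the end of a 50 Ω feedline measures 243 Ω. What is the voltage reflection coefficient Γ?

Γ = (Z_L − Z_0)/(Z_L + Z_0) = (243 − 50)/(243 + 50) = 193/293

Γ = 0.659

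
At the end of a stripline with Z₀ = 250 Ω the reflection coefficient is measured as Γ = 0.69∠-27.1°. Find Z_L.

Z_L = Z_0·(1 + Γ)/(1 − Γ) = 250·(1.61 − j0.314)/(0.386 + j0.314)

Z_L ≈ 529 − j635 Ω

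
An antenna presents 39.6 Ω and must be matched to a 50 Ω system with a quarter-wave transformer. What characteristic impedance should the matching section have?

Z_qwt ≈ 44.5 Ω

Z_qwt = √(Z_0·R_L) = √(50 × 39.6) = √1980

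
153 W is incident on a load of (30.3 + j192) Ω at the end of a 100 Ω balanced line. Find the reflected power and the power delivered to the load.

P_reflected ≈ 119 W; P_delivered ≈ 34.4 W

|Γ| = |(-69.7 + j192)/(130.3 + j192)| = 0.88
|Γ|² = 0.775
P_refl = |Γ|²·P_inc = 119 W, P_del = (1 − |Γ|²)·P_inc = 34.4 W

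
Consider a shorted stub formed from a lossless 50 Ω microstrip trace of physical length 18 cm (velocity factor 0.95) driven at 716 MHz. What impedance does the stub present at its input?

λ = v/f = 0.95·c / 716 MHz = 0.398 m
βl = 2π·l/λ = 2π × 0.452 = 163°
tan(βl) = -0.31
For a shorted stub, Z_in = jZ_0·tan(βl)

Z_in ≈ −j15.5 Ω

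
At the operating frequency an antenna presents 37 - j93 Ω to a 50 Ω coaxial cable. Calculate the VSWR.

VSWR ≈ 6.62

Γ = (Z_L − Z_0)/(Z_L + Z_0) = (-13 − j93)/(87 − j93)
|Γ| = 93.9/127 = 0.737
VSWR = (1 + |Γ|)/(1 − |Γ|) = 1.74/0.263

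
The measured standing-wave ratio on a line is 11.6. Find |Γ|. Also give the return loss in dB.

|Γ| = (S − 1)/(S + 1) = (11.6 − 1)/(11.6 + 1) = 10.6/12.6
RL = −20·log₁₀|Γ| = −20·log₁₀(0.841)

|Γ| ≈ 0.841; return loss ≈ 1.5 dB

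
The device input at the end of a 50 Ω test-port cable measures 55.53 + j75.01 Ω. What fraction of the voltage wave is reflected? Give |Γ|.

Γ = (Z_L − Z_0)/(Z_L + Z_0) = (5.53 + j75.01)/(105.5 + j75.01)
|Γ| = 75.2/129

|Γ| ≈ 0.581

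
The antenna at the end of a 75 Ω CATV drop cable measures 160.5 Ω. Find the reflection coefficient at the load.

Γ = (Z_L − Z_0)/(Z_L + Z_0) = (160.5 − 75)/(160.5 + 75) = 85.5/235.5

Γ = 0.363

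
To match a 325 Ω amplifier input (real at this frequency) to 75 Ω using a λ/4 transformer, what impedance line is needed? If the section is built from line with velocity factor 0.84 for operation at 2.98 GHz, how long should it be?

Z_qwt ≈ 156 Ω; length ≈ 2.11 cm

Z_qwt = √(Z_0·R_L) = √(75 × 325) = √24380
λ = 0.84·c/f = 0.0846 m, so l = λ/4 = 0.0211 m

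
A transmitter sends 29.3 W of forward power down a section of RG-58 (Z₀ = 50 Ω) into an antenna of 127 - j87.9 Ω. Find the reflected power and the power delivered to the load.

P_reflected ≈ 10.2 W; P_delivered ≈ 19.1 W

|Γ| = |(77 − j87.9)/(177 − j87.9)| = 0.591
|Γ|² = 0.35
P_refl = |Γ|²·P_inc = 10.2 W, P_del = (1 − |Γ|²)·P_inc = 19.1 W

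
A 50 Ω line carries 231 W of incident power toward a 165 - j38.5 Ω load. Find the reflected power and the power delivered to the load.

|Γ| = |(115 − j38.5)/(215 − j38.5)| = 0.555
|Γ|² = 0.308
P_refl = |Γ|²·P_inc = 71.2 W, P_del = (1 − |Γ|²)·P_inc = 160 W

P_reflected ≈ 71.2 W; P_delivered ≈ 160 W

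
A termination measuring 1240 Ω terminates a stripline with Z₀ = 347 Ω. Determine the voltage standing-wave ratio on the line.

VSWR ≈ 3.57

Γ = (1240 − 347)/(1240 + 347) = 0.563
VSWR = (1 + 0.563)/(1 − 0.563)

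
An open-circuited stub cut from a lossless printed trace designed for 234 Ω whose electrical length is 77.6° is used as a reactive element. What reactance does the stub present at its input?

tan(βl) = 4.55
For an open-circuited stub, Z_in = −jZ_0·cot(βl) = −jZ_0/tan(βl)

X_in ≈ -51.4 Ω (capacitive)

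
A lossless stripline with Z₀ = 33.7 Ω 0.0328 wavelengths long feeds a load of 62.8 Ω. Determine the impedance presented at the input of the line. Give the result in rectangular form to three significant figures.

Z_in ≈ 56.9 − j15.1 Ω

βl = 2π × 0.0328 = 11.8°
tan(βl) = tan(11.8°) = 0.209
Z_in = Z_0·(Z_L + jZ_0·tanβl)/(Z_0 + jZ_L·tanβl)
     = 33.7·(62.8 + j7.05)/(33.7 + j13.1)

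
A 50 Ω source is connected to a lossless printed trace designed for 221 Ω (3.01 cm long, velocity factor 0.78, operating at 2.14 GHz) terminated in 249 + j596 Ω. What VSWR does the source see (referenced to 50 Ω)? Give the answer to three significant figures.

λ = v/f = 0.78·c / 2.14 GHz = 0.109 m
βl = 2π·l/λ = 2π × 0.275 = 99.1°
tan(βl) = -6.24
Z_in = Z_0·(Z_L + jZ_0·tanβl)/(Z_0 + jZ_L·tanβl) = 27.1 − j33.3 Ω
Γ_s = (Z_in − Z_s)/(Z_in + Z_s) = (-22.9 − j33.3)/(77.1 − j33.3), |Γ_s| = 0.481
VSWR = (1 + |Γ_s|)/(1 − |Γ_s|)

VSWR ≈ 2.86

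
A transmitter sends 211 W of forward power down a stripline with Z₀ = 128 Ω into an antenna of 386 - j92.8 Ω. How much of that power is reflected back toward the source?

|Γ| = |(258 − j92.8)/(514 − j92.8)| = 0.525
|Γ|² = 0.276
P_refl = |Γ|²·P_inc = 58.1 W, P_del = (1 − |Γ|²)·P_inc = 153 W

P_reflected ≈ 58.1 W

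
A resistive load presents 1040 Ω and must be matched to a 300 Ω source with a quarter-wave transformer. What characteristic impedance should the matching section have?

Z_qwt ≈ 559 Ω

Z_qwt = √(Z_0·R_L) = √(300 × 1040) = √312000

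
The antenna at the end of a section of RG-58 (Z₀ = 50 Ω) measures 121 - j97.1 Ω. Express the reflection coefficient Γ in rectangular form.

Γ = (Z_L − Z_0)/(Z_L + Z_0) = (71 − j97.1)/(171 − j97.1)

Γ ≈ 0.558 − j0.251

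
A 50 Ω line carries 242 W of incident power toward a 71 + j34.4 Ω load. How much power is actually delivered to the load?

P_delivered ≈ 217 W

|Γ| = |(21 + j34.4)/(121 + j34.4)| = 0.32
|Γ|² = 0.103
P_refl = |Γ|²·P_inc = 24.8 W, P_del = (1 − |Γ|²)·P_inc = 217 W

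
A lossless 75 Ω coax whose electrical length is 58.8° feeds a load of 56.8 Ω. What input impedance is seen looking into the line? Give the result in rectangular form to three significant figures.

tan(βl) = tan(58.8°) = 1.65
Z_in = Z_0·(Z_L + jZ_0·tanβl)/(Z_0 + jZ_L·tanβl)
     = 75·(56.8 + j124)/(75 + j93.8)

Z_in ≈ 82.6 + j20.6 Ω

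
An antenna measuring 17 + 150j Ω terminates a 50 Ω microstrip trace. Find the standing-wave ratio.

VSWR ≈ 29.7

Γ = (Z_L − Z_0)/(Z_L + Z_0) = (-33 + j150)/(67 + j150)
|Γ| = 154/164 = 0.935
VSWR = (1 + |Γ|)/(1 − |Γ|) = 1.93/0.0651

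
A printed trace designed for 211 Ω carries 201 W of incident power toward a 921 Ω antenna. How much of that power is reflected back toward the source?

Γ = (921 − 211)/(921 + 211) = 0.627
|Γ|² = 0.393
P_refl = |Γ|²·P_inc = 79.1 W, P_del = (1 − |Γ|²)·P_inc = 122 W

P_reflected ≈ 79.1 W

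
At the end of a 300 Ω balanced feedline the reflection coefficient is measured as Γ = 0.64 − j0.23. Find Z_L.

Z_L ≈ 884 − j756 Ω

Z_L = Z_0·(1 + Γ)/(1 − Γ) = 300·(1.64 − j0.23)/(0.36 + j0.23)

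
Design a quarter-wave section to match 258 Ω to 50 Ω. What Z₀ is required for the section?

Z_qwt = √(Z_0·R_L) = √(50 × 258) = √12900

Z_qwt ≈ 114 Ω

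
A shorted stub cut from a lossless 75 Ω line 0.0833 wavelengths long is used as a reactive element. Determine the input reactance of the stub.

X_in ≈ 43.3 Ω (inductive)

βl = 2π × 0.0833 = 30°
tan(βl) = 0.577
For a shorted stub, Z_in = jZ_0·tan(βl)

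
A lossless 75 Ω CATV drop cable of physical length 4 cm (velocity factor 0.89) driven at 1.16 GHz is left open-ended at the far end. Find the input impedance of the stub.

λ = v/f = 0.89·c / 1.16 GHz = 0.23 m
βl = 2π·l/λ = 2π × 0.174 = 62.6°
tan(βl) = 1.93
For an open-ended stub, Z_in = −jZ_0·cot(βl) = −jZ_0/tan(βl)

Z_in ≈ −j38.9 Ω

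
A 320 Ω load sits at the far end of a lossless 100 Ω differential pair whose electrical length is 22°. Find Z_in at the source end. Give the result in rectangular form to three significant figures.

tan(βl) = tan(22°) = 0.404
Z_in = Z_0·(Z_L + jZ_0·tanβl)/(Z_0 + jZ_L·tanβl)
     = 100·(320 + j40.4)/(100 + j129)

Z_in ≈ 139 − j140 Ω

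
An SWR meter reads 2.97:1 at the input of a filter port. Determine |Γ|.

|Γ| = (S − 1)/(S + 1) = (2.97 − 1)/(2.97 + 1) = 1.97/3.97

|Γ| ≈ 0.496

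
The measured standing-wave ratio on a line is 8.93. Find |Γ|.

|Γ| = (S − 1)/(S + 1) = (8.93 − 1)/(8.93 + 1) = 7.93/9.93

|Γ| ≈ 0.799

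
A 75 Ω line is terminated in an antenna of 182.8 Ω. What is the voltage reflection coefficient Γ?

Γ = 0.418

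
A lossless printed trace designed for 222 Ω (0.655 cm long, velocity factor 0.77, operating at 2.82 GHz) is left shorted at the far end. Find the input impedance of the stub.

λ = v/f = 0.77·c / 2.82 GHz = 0.0819 m
βl = 2π·l/λ = 2π × 0.08 = 28.8°
tan(βl) = 0.549
For a shorted stub, Z_in = jZ_0·tan(βl)

Z_in ≈ +j122 Ω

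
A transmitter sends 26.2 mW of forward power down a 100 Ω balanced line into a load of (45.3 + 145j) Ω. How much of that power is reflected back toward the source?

|Γ| = |(-54.7 + j145)/(145.3 + j145)| = 0.755
|Γ|² = 0.57
P_refl = |Γ|²·P_inc = 14.9 mW, P_del = (1 − |Γ|²)·P_inc = 11.3 mW

P_reflected ≈ 14.9 mW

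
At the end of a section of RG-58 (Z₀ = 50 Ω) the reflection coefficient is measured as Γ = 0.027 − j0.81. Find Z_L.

Z_L = Z_0·(1 + Γ)/(1 − Γ) = 50·(1.03 − j0.81)/(0.973 + j0.81)

Z_L ≈ 10.7 − j50.5 Ω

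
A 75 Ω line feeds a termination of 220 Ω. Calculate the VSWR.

For a purely resistive load, VSWR = R_L/Z_0 or Z_0/R_L (whichever > 1) = 220/75

VSWR ≈ 2.93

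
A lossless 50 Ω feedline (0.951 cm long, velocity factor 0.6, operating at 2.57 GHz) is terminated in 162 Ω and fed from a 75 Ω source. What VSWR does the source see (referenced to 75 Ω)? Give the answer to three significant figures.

VSWR ≈ 3.74

λ = v/f = 0.6·c / 2.57 GHz = 0.07 m
βl = 2π·l/λ = 2π × 0.136 = 48.9°
tan(βl) = 1.15
Z_in = Z_0·(Z_L + jZ_0·tanβl)/(Z_0 + jZ_L·tanβl) = 25.4 − j36.8 Ω
Γ_s = (Z_in − Z_s)/(Z_in + Z_s) = (-49.6 − j36.8)/(100 − j36.8), |Γ_s| = 0.578
VSWR = (1 + |Γ_s|)/(1 − |Γ_s|)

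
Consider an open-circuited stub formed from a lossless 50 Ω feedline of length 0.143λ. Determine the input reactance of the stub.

X_in ≈ -39.8 Ω (capacitive)

βl = 2π × 0.143 = 51.5°
tan(βl) = 1.26
For an open-circuited stub, Z_in = −jZ_0·cot(βl) = −jZ_0/tan(βl)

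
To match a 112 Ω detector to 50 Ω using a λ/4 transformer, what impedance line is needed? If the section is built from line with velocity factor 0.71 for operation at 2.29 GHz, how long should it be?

Z_qwt ≈ 74.8 Ω; length ≈ 2.33 cm

Z_qwt = √(Z_0·R_L) = √(50 × 112) = √5600
λ = 0.71·c/f = 0.093 m, so l = λ/4 = 0.0233 m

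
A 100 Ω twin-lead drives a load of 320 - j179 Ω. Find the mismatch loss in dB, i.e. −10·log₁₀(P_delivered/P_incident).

mismatch loss ≈ 2.12 dB

Γ = (220 − j179)/(420 − j179), |Γ| = 0.621
|Γ|² = 0.386, so P_del/P_inc = 1 − |Γ|² = 0.614
ML = −10·log₁₀(1 − |Γ|²)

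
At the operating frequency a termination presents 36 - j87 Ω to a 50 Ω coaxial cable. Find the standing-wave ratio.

Γ = (Z_L − Z_0)/(Z_L + Z_0) = (-14 − j87)/(86 − j87)
|Γ| = 88.1/122 = 0.72
VSWR = (1 + |Γ|)/(1 − |Γ|) = 1.72/0.28

VSWR ≈ 6.15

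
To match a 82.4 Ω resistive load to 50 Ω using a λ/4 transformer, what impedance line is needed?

Z_qwt = √(Z_0·R_L) = √(50 × 82.4) = √4120

Z_qwt ≈ 64.2 Ω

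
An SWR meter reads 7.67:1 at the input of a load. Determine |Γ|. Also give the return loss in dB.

|Γ| ≈ 0.769; return loss ≈ 2.28 dB

|Γ| = (S − 1)/(S + 1) = (7.67 − 1)/(7.67 + 1) = 6.67/8.67
RL = −20·log₁₀|Γ| = −20·log₁₀(0.769)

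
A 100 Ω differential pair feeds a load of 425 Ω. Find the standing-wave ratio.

VSWR ≈ 4.25

Γ = (425 − 100)/(425 + 100) = 0.619
VSWR = (1 + 0.619)/(1 − 0.619)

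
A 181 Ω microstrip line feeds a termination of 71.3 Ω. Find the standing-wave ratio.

VSWR ≈ 2.54

Γ = (71.3 − 181)/(71.3 + 181) = -0.435
VSWR = (1 + 0.435)/(1 − 0.435)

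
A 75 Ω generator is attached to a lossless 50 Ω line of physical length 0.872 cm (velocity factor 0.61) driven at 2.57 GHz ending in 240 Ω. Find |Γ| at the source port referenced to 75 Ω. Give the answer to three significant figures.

λ = v/f = 0.61·c / 2.57 GHz = 0.0712 m
βl = 2π·l/λ = 2π × 0.122 = 44.1°
tan(βl) = 0.969
Z_in = Z_0·(Z_L + jZ_0·tanβl)/(Z_0 + jZ_L·tanβl) = 20.6 − j47.2 Ω
Γ_s = (Z_in − Z_s)/(Z_in + Z_s) = (-54.4 − j47.2)/(95.6 − j47.2), |Γ_s| = 0.676

|Γ| ≈ 0.676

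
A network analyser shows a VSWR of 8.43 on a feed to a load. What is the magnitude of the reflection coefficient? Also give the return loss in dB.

|Γ| ≈ 0.788; return loss ≈ 2.07 dB

|Γ| = (S − 1)/(S + 1) = (8.43 − 1)/(8.43 + 1) = 7.43/9.43
RL = −20·log₁₀|Γ| = −20·log₁₀(0.788)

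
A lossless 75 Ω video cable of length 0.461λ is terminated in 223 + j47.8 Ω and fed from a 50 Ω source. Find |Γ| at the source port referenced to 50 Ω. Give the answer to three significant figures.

|Γ| ≈ 0.633

βl = 2π × 0.461 = 166°
tan(βl) = -0.25
Z_in = Z_0·(Z_L + jZ_0·tanβl)/(Z_0 + jZ_L·tanβl) = 125 + j105 Ω
Γ_s = (Z_in − Z_s)/(Z_in + Z_s) = (74.9 + j105)/(175 + j105), |Γ_s| = 0.633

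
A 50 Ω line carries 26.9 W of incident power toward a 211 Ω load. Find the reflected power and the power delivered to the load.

Γ = (211 − 50)/(211 + 50) = 0.617
|Γ|² = 0.381
P_refl = |Γ|²·P_inc = 10.2 W, P_del = (1 − |Γ|²)·P_inc = 16.7 W

P_reflected ≈ 10.2 W; P_delivered ≈ 16.7 W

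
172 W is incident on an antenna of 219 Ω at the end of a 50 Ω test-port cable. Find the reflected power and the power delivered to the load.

Γ = (219 − 50)/(219 + 50) = 0.628
|Γ|² = 0.395
P_refl = |Γ|²·P_inc = 67.9 W, P_del = (1 − |Γ|²)·P_inc = 104 W

P_reflected ≈ 67.9 W; P_delivered ≈ 104 W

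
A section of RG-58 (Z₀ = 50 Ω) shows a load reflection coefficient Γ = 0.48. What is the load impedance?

Z_L = Z_0·(1 + Γ)/(1 − Γ) = 50·(1.48)/(0.52)

Z_L ≈ 142 Ω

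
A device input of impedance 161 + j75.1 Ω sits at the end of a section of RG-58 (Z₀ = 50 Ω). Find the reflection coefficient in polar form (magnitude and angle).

Γ ≈ 0.598 ∠ 14.5°

Γ = (Z_L − Z_0)/(Z_L + Z_0) = (111 + j75.1)/(211 + j75.1)
|Γ| = 134/224 = 0.598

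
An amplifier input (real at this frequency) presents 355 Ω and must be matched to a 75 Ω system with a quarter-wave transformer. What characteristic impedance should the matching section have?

Z_qwt = √(Z_0·R_L) = √(75 × 355) = √26620

Z_qwt ≈ 163 Ω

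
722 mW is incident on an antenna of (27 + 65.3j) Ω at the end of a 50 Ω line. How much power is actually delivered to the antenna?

P_delivered ≈ 382 mW

|Γ| = |(-23 + j65.3)/(77 + j65.3)| = 0.686
|Γ|² = 0.47
P_refl = |Γ|²·P_inc = 340 mW, P_del = (1 − |Γ|²)·P_inc = 382 mW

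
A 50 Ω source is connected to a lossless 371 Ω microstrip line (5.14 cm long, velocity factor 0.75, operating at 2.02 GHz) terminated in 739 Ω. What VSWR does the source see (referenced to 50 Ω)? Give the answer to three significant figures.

λ = v/f = 0.75·c / 2.02 GHz = 0.111 m
βl = 2π·l/λ = 2π × 0.461 = 166°
tan(βl) = -0.247
Z_in = Z_0·(Z_L + jZ_0·tanβl)/(Z_0 + jZ_L·tanβl) = 631 + j219 Ω
Γ_s = (Z_in − Z_s)/(Z_in + Z_s) = (581 + j219)/(681 + j219), |Γ_s| = 0.868
VSWR = (1 + |Γ_s|)/(1 − |Γ_s|)

VSWR ≈ 14.2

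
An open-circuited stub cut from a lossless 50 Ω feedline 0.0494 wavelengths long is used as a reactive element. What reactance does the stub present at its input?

βl = 2π × 0.0494 = 17.8°
tan(βl) = 0.321
For an open-circuited stub, Z_in = −jZ_0·cot(βl) = −jZ_0/tan(βl)

X_in ≈ -156 Ω (capacitive)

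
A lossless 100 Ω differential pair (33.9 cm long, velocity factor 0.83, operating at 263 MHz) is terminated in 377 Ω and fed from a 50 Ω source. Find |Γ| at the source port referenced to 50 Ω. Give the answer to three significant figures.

|Γ| ≈ 0.619

λ = v/f = 0.83·c / 263 MHz = 0.947 m
βl = 2π·l/λ = 2π × 0.358 = 129°
tan(βl) = -1.24
Z_in = Z_0·(Z_L + jZ_0·tanβl)/(Z_0 + jZ_L·tanβl) = 41.9 + j71.7 Ω
Γ_s = (Z_in − Z_s)/(Z_in + Z_s) = (-8.12 + j71.7)/(91.9 + j71.7), |Γ_s| = 0.619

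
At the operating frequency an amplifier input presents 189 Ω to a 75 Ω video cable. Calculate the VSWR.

Γ = (189 − 75)/(189 + 75) = 0.432
VSWR = (1 + 0.432)/(1 − 0.432)

VSWR ≈ 2.52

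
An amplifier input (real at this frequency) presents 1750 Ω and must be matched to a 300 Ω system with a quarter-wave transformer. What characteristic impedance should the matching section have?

Z_qwt ≈ 725 Ω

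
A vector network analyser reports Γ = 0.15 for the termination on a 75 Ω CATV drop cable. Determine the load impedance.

Z_L = Z_0·(1 + Γ)/(1 − Γ) = 75·(1.15)/(0.85)

Z_L ≈ 101 Ω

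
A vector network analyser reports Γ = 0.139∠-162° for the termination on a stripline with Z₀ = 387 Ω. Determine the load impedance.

Z_L ≈ 296 − j25.9 Ω

Z_L = Z_0·(1 + Γ)/(1 − Γ) = 387·(0.868 − j0.043)/(1.13 + j0.043)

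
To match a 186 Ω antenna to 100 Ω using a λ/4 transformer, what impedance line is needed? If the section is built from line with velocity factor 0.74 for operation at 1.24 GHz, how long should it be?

Z_qwt = √(Z_0·R_L) = √(100 × 186) = √18600
λ = 0.74·c/f = 0.179 m, so l = λ/4 = 0.0448 m

Z_qwt ≈ 136 Ω; length ≈ 4.48 cm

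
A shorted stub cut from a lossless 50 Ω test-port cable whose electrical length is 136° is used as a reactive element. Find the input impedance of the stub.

Z_in ≈ −j48.3 Ω

tan(βl) = -0.966
For a shorted stub, Z_in = jZ_0·tan(βl)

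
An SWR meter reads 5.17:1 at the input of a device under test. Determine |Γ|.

|Γ| = (S − 1)/(S + 1) = (5.17 − 1)/(5.17 + 1) = 4.17/6.17

|Γ| ≈ 0.676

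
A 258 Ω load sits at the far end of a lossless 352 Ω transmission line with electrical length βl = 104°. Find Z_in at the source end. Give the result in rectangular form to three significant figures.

Z_in ≈ 457 − j67.8 Ω

tan(βl) = tan(104°) = -4.01
Z_in = Z_0·(Z_L + jZ_0·tanβl)/(Z_0 + jZ_L·tanβl)
     = 352·(258 − j1410)/(352 − j1030)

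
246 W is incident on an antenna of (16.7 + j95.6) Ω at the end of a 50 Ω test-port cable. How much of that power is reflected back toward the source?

|Γ| = |(-33.3 + j95.6)/(66.7 + j95.6)| = 0.868
|Γ|² = 0.754
P_refl = |Γ|²·P_inc = 186 W, P_del = (1 − |Γ|²)·P_inc = 60.5 W

P_reflected ≈ 186 W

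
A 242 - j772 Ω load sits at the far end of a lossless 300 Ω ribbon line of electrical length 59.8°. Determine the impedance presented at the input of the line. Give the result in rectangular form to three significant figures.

Z_in ≈ 30.5 − j55.1 Ω

tan(βl) = tan(59.8°) = 1.72
Z_in = Z_0·(Z_L + jZ_0·tanβl)/(Z_0 + jZ_L·tanβl)
     = 300·(242 − j257)/(1630 + j416)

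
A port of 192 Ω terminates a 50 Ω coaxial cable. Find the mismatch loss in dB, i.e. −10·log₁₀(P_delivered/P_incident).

mismatch loss ≈ 1.83 dB

Γ = (192 − 50)/(192 + 50) = 0.587
|Γ|² = 0.344, so P_del/P_inc = 1 − |Γ|² = 0.656
ML = −10·log₁₀(1 − |Γ|²)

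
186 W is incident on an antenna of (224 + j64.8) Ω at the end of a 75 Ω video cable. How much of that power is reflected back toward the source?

|Γ| = |(149 + j64.8)/(299 + j64.8)| = 0.531
|Γ|² = 0.282
P_refl = |Γ|²·P_inc = 52.5 W, P_del = (1 − |Γ|²)·P_inc = 134 W

P_reflected ≈ 52.5 W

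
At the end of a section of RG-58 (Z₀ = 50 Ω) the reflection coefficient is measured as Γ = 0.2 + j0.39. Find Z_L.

Z_L ≈ 51 + j49.2 Ω

Z_L = Z_0·(1 + Γ)/(1 − Γ) = 50·(1.2 + j0.39)/(0.8 − j0.39)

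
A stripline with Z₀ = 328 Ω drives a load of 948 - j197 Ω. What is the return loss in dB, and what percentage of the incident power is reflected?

Γ = (620 − j197)/(1276 − j197), |Γ| = 0.504
RL = −20·log₁₀(0.504) = 5.95 dB
P_refl/P_inc = |Γ|² = 0.254

RL ≈ 5.95 dB; 25.4% of incident power reflected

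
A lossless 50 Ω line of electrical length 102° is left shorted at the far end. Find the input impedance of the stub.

tan(βl) = -4.7
For a shorted stub, Z_in = jZ_0·tan(βl)

Z_in ≈ −j235 Ω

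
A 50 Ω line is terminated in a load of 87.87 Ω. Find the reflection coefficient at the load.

Γ = (Z_L − Z_0)/(Z_L + Z_0) = (87.87 − 50)/(87.87 + 50) = 37.87/137.9

Γ = 0.275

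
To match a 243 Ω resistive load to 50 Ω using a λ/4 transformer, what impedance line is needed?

Z_qwt ≈ 110 Ω

Z_qwt = √(Z_0·R_L) = √(50 × 243) = √12150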